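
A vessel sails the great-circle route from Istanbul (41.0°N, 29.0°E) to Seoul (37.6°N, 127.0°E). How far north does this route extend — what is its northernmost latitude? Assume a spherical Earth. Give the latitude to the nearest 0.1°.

The great circle lies in the plane with unit normal n̂ = (p₁ × p₂)/|p₁ × p₂|.
Here n̂_z ≈ +0.624; the vertex latitude is φ_max = arccos|n̂_z| ≈ 51.4°.

≈ 51.4°N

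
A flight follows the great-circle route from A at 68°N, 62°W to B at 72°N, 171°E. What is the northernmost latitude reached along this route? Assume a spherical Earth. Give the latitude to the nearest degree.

The great circle lies in the plane with unit normal n̂ = (p₁ × p₂)/|p₁ × p₂|.
Here n̂_z ≈ -0.158; the vertex latitude is φ_max = arccos|n̂_z| ≈ 80.9°.
Check via Clairaut: cos φ_max = |cos φ₁| · sin C = cos(68.0°)·sin(25.0°) ≈ 0.158, again giving ≈ 80.9°.

≈ 81°N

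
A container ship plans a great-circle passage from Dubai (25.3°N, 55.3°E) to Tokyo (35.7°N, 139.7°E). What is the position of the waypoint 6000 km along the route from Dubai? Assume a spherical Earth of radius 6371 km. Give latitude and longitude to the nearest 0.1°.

≈ 39.2°N, 118.3°E

Convert each endpoint to a unit vector on the sphere (x = cos φ cos λ, y = cos φ sin λ, z = sin φ).
The central angle between the endpoints is δ = arccos(p₁·p₂) ≈ 1.244 rad (71.3°). The total great-circle distance is δ·R ≈ 1.244 × 6371 ≈ 7925 km, so the target fraction is f = 6000/7925 ≈ 0.757.
Interpolate at f ≈ 0.757 with slerp weights a = sin((1−f)δ)/sin δ ≈ 0.314, b = sin(fδ)/sin δ ≈ 0.854.
p = a·p₁ + b·p₂ ≈ (-0.367, 0.682, 0.633); φ = arcsin(p_z) ≈ 39.24°, λ = atan2(p_y, p_x) ≈ 118.29°.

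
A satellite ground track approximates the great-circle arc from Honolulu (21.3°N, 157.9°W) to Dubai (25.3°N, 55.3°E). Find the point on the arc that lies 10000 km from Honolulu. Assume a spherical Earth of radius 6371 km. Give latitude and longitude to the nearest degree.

≈ 49°N, 86°E

Convert each endpoint to a unit vector on the sphere (x = cos φ cos λ, y = cos φ sin λ, z = sin φ).
The central angle between the endpoints is δ = arccos(p₁·p₂) ≈ 2.153 rad (123.3°). The total great-circle distance is δ·R ≈ 2.153 × 6371 ≈ 13715 km, so the target fraction is f = 10000/13715 ≈ 0.729.
Interpolate at f ≈ 0.729 with slerp weights a = sin((1−f)δ)/sin δ ≈ 0.659, b = sin(fδ)/sin δ ≈ 1.197.
p = a·p₁ + b·p₂ ≈ (0.047, 0.659, 0.751); φ = arcsin(p_z) ≈ 48.67°, λ = atan2(p_y, p_x) ≈ 85.91°.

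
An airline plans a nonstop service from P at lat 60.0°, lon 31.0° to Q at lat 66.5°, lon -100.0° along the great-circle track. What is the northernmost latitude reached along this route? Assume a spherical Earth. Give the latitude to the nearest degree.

≈ 78°

The great circle lies in the plane with unit normal n̂ = (p₁ × p₂)/|p₁ × p₂|.
Here n̂_z ≈ -0.201; the vertex latitude is φ_max = arccos|n̂_z| ≈ 78.4°.
Check via Clairaut: cos φ_max = |cos φ₁| · sin C = cos(60.0°)·sin(23.7°) ≈ 0.201, again giving ≈ 78.4°.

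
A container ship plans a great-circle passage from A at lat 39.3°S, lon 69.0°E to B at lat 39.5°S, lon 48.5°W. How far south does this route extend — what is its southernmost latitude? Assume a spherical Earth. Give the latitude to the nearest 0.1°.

≈ 57.7°S

The great circle lies in the plane with unit normal n̂ = (p₁ × p₂)/|p₁ × p₂|.
Here n̂_z ≈ -0.534; the vertex latitude is φ_max = arccos|n̂_z| ≈ 57.7°.
Check via Clairaut: cos φ_max = |cos φ₁| · sin C = cos(39.3°)·sin(136.4°) ≈ 0.534, again giving ≈ 57.7°.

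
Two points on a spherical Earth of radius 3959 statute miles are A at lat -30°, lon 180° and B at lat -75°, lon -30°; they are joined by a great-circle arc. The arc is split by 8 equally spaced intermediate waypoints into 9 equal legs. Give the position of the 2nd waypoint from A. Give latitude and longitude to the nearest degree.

The haversine formula gives a central angle δ ≈ 1.278 rad (73.2°) between the endpoints.
Interpolate at f = 2/9 with slerp weights a = sin((1−f)δ)/sin δ ≈ 0.875, b = sin(fδ)/sin δ ≈ 0.293.
p = a·p₁ + b·p₂ ≈ (-0.693, -0.038, -0.720); φ = arcsin(p_z) ≈ -46.08°, λ = atan2(p_y, p_x) ≈ -176.87°.

≈ lat -46°, lon -177°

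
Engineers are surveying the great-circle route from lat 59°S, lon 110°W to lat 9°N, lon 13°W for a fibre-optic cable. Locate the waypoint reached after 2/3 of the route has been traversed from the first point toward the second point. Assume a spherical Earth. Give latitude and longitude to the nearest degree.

Convert each endpoint to a unit vector on the sphere (x = cos φ cos λ, y = cos φ sin λ, z = sin φ).
The central angle between the endpoints is δ = arccos(p₁·p₂) ≈ 1.768 rad (101.3°).
Interpolate at f = 2/3 with slerp weights a = sin((1−f)δ)/sin δ ≈ 0.567, b = sin(fδ)/sin δ ≈ 0.942.
p = a·p₁ + b·p₂ ≈ (0.807, -0.484, -0.338); φ = arcsin(p_z) ≈ -19.78°, λ = atan2(p_y, p_x) ≈ -30.94°.

≈ lat 20°S, lon 31°W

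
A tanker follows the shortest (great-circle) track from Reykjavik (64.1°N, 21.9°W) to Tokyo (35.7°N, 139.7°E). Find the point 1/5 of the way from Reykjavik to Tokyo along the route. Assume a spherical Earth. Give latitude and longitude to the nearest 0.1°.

≈ (78.7°N, 0.7°W)

The haversine formula gives a central angle δ ≈ 1.381 rad (79.1°) between the endpoints.
Interpolate at f = 1/5 with slerp weights a = sin((1−f)δ)/sin δ ≈ 0.910, b = sin(fδ)/sin δ ≈ 0.278.
p = a·p₁ + b·p₂ ≈ (0.197, -0.002, 0.980); φ = arcsin(p_z) ≈ 78.66°, λ = atan2(p_y, p_x) ≈ -0.68°.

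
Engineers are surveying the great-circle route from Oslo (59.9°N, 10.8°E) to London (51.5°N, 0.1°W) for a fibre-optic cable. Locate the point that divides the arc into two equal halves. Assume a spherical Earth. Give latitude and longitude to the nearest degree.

≈ 56°N, 5°E

Write both endpoints as unit vectors p₁, p₂ with components (cos φ cos λ, cos φ sin λ, sin φ).
The central angle between the endpoints is δ = arccos(p₁·p₂) ≈ 0.181 rad (10.4°).
Interpolate at f = 1/2 with slerp weights a = sin((1−f)δ)/sin δ ≈ 0.502, b = sin(fδ)/sin δ ≈ 0.502.
p = a·p₁ + b·p₂ ≈ (0.560, 0.047, 0.827); φ = arcsin(p_z) ≈ 55.82°, λ = atan2(p_y, p_x) ≈ 4.76°.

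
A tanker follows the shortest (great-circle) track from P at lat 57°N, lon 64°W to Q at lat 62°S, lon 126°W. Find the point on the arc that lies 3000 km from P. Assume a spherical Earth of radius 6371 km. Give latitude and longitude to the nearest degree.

Write both endpoints as unit vectors p₁, p₂ with components (cos φ cos λ, cos φ sin λ, sin φ).
The central angle between the endpoints is δ = arccos(p₁·p₂) ≈ 2.240 rad (128.3°). The total great-circle distance is δ·R ≈ 2.240 × 6371 ≈ 14272 km, so the target fraction is f = 3000/14272 ≈ 0.210.
Interpolate at f ≈ 0.210 with slerp weights a = sin((1−f)δ)/sin δ ≈ 1.250, b = sin(fδ)/sin δ ≈ 0.578.
p = a·p₁ + b·p₂ ≈ (0.139, -0.832, 0.538); φ = arcsin(p_z) ≈ 32.52°, λ = atan2(p_y, p_x) ≈ -80.52°.

≈ lat 33°N, lon 81°W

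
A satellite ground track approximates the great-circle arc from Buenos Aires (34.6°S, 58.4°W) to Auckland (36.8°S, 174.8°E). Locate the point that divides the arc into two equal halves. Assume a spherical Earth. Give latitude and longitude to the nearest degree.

≈ 58°S, 120°W

Write both endpoints as unit vectors p₁, p₂ with components (cos φ cos λ, cos φ sin λ, sin φ).
The central angle between the endpoints is δ = arccos(p₁·p₂) ≈ 1.625 rad (93.1°).
Interpolate at f = 1/2 with slerp weights a = sin((1−f)δ)/sin δ ≈ 0.727, b = sin(fδ)/sin δ ≈ 0.727.
p = a·p₁ + b·p₂ ≈ (-0.266, -0.457, -0.849); φ = arcsin(p_z) ≈ -58.06°, λ = atan2(p_y, p_x) ≈ -120.22°.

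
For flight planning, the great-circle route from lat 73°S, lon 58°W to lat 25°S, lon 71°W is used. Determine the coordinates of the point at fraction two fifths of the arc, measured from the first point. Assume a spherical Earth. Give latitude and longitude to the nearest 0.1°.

Convert each endpoint to a unit vector on the sphere (x = cos φ cos λ, y = cos φ sin λ, z = sin φ).
The central angle between the endpoints is δ = arccos(p₁·p₂) ≈ 0.847 rad (48.5°).
Interpolate at f = 2/5 with slerp weights a = sin((1−f)δ)/sin δ ≈ 0.649, b = sin(fδ)/sin δ ≈ 0.444.
p = a·p₁ + b·p₂ ≈ (0.231, -0.541, -0.808); φ = arcsin(p_z) ≈ -53.95°, λ = atan2(p_y, p_x) ≈ -66.84°.

≈ lat 53.9°S, lon 66.8°W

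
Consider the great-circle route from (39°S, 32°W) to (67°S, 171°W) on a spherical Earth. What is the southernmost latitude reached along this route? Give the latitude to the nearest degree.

The great circle lies in the plane with unit normal n̂ = (p₁ × p₂)/|p₁ × p₂|.
Here n̂_z ≈ -0.213; the vertex latitude is φ_max = arccos|n̂_z| ≈ 77.7°.
Check via Clairaut: cos φ_max = |cos φ₁| · sin C = cos(39.0°)·sin(164.1°) ≈ 0.213, again giving ≈ 77.7°.

≈ 78°S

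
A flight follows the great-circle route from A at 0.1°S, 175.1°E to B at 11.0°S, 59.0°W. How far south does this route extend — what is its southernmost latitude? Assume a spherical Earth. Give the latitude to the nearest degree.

The great circle lies in the plane with unit normal n̂ = (p₁ × p₂)/|p₁ × p₂|.
Here n̂_z ≈ +0.972; the vertex latitude is φ_max = arccos|n̂_z| ≈ 13.6°.
Check via Clairaut: cos φ_max = |cos φ₁| · sin C = cos(0.1°)·sin(103.6°) ≈ 0.972, again giving ≈ 13.6°.

≈ 14°S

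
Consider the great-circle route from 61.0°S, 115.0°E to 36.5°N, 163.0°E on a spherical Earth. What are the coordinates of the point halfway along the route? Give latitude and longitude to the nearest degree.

≈ 13°S, 145°E

From cos δ = sin φ₁ sin φ₂ + cos φ₁ cos φ₂ cos Δλ, the central angle is δ ≈ 1.833 rad (105.0°).
Interpolate at f = 1/2 with slerp weights a = sin((1−f)δ)/sin δ ≈ 0.822, b = sin(fδ)/sin δ ≈ 0.822.
p = a·p₁ + b·p₂ ≈ (-0.800, 0.554, -0.230); φ = arcsin(p_z) ≈ -13.29°, λ = atan2(p_y, p_x) ≈ 145.29°.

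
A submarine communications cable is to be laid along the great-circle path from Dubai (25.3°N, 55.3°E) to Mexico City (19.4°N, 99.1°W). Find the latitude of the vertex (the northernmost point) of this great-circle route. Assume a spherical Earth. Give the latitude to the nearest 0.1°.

≈ 61.8°N

The great circle lies in the plane with unit normal n̂ = (p₁ × p₂)/|p₁ × p₂|.
Here n̂_z ≈ -0.473; the vertex latitude is φ_max = arccos|n̂_z| ≈ 61.8°.
Check via Clairaut: cos φ_max = |cos φ₁| · sin C = cos(25.3°)·sin(31.5°) ≈ 0.473, again giving ≈ 61.8°.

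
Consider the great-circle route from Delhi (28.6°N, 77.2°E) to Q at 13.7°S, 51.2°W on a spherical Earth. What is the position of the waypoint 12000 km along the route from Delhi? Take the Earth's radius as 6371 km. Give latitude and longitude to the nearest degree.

≈ 3°S, 31°W

Convert each endpoint to a unit vector on the sphere (x = cos φ cos λ, y = cos φ sin λ, z = sin φ).
The central angle between the endpoints is δ = arccos(p₁·p₂) ≈ 2.269 rad (130.0°). The total great-circle distance is δ·R ≈ 2.269 × 6371 ≈ 14459 km, so the target fraction is f = 12000/14459 ≈ 0.830.
Interpolate at f ≈ 0.830 with slerp weights a = sin((1−f)δ)/sin δ ≈ 0.492, b = sin(fδ)/sin δ ≈ 1.243.
p = a·p₁ + b·p₂ ≈ (0.852, -0.520, -0.059); φ = arcsin(p_z) ≈ -3.38°, λ = atan2(p_y, p_x) ≈ -31.39°.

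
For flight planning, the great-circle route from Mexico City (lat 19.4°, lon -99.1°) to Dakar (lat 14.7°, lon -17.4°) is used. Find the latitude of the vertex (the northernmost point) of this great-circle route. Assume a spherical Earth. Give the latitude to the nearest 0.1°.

≈ 22.4°

The great circle lies in the plane with unit normal n̂ = (p₁ × p₂)/|p₁ × p₂|.
Here n̂_z ≈ +0.925; the vertex latitude is φ_max = arccos|n̂_z| ≈ 22.4°.
Check via Clairaut: cos φ_max = |cos φ₁| · sin C = cos(19.4°)·sin(78.6°) ≈ 0.925, again giving ≈ 22.4°.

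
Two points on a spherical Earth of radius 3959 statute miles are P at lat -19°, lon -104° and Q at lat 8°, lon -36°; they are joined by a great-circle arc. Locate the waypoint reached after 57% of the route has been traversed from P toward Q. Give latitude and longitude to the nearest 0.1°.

≈ lat -4.6°, lon -64.5°

Write both endpoints as unit vectors p₁, p₂ with components (cos φ cos λ, cos φ sin λ, sin φ).
The central angle between the endpoints is δ = arccos(p₁·p₂) ≈ 1.260 rad (72.2°).
Interpolate at f = 0.57 with slerp weights a = sin((1−f)δ)/sin δ ≈ 0.542, b = sin(fδ)/sin δ ≈ 0.691.
p = a·p₁ + b·p₂ ≈ (0.430, -0.899, -0.080); φ = arcsin(p_z) ≈ -4.60°, λ = atan2(p_y, p_x) ≈ -64.45°.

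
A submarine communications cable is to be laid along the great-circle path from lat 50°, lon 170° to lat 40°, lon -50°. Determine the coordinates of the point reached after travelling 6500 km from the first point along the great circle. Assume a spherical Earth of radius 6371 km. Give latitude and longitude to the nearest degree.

The haversine formula gives a central angle δ ≈ 1.455 rad (83.4°) between the endpoints. The total great-circle distance is δ·R ≈ 1.455 × 6371 ≈ 9272 km, so the target fraction is f = 6500/9272 ≈ 0.701.
Interpolate at f ≈ 0.701 with slerp weights a = sin((1−f)δ)/sin δ ≈ 0.424, b = sin(fδ)/sin δ ≈ 0.858.
p = a·p₁ + b·p₂ ≈ (0.154, -0.456, 0.877); φ = arcsin(p_z) ≈ 61.23°, λ = atan2(p_y, p_x) ≈ -71.36°.

≈ lat 61°, lon -71°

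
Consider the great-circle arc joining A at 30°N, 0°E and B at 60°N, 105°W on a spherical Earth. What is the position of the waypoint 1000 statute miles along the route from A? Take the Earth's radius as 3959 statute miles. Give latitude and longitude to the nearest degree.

≈ 42°N, 10°W

Write both endpoints as unit vectors p₁, p₂ with components (cos φ cos λ, cos φ sin λ, sin φ).
The central angle between the endpoints is δ = arccos(p₁·p₂) ≈ 1.244 rad (71.3°). The total great-circle distance is δ·R ≈ 1.244 × 3959 ≈ 4925 mi, so the target fraction is f = 1000/4925 ≈ 0.203.
Interpolate at f ≈ 0.203 with slerp weights a = sin((1−f)δ)/sin δ ≈ 0.884, b = sin(fδ)/sin δ ≈ 0.264.
p = a·p₁ + b·p₂ ≈ (0.731, -0.127, 0.670); φ = arcsin(p_z) ≈ 42.09°, λ = atan2(p_y, p_x) ≈ -9.89°.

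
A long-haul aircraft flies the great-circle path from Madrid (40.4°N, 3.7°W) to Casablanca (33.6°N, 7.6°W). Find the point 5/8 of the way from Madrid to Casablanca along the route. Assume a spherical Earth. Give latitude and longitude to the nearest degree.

From cos δ = sin φ₁ sin φ₂ + cos φ₁ cos φ₂ cos Δλ, the central angle is δ ≈ 0.131 rad (7.5°).
Interpolate at f = 5/8 with slerp weights a = sin((1−f)δ)/sin δ ≈ 0.376, b = sin(fδ)/sin δ ≈ 0.626.
p = a·p₁ + b·p₂ ≈ (0.803, -0.087, 0.590); φ = arcsin(p_z) ≈ 36.16°, λ = atan2(p_y, p_x) ≈ -6.22°.

≈ (36°N, 6°W)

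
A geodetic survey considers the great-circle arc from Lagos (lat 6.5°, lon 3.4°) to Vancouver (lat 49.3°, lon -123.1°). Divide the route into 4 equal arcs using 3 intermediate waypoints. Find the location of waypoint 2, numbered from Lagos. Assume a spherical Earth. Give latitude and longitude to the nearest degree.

≈ lat 47°, lon -37°

Convert each endpoint to a unit vector on the sphere (x = cos φ cos λ, y = cos φ sin λ, z = sin φ).
The central angle between the endpoints is δ = arccos(p₁·p₂) ≈ 1.875 rad (107.4°).
Interpolate at f = 2/4 with slerp weights a = sin((1−f)δ)/sin δ ≈ 0.845, b = sin(fδ)/sin δ ≈ 0.845.
p = a·p₁ + b·p₂ ≈ (0.537, -0.412, 0.736); φ = arcsin(p_z) ≈ 47.41°, λ = atan2(p_y, p_x) ≈ -37.47°.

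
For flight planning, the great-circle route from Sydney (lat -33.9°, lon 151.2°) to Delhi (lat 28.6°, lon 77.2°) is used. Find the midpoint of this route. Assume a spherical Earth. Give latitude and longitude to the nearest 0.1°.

The haversine formula gives a central angle δ ≈ 1.637 rad (93.8°) between the endpoints.
Interpolate at f = 1/2 with slerp weights a = sin((1−f)δ)/sin δ ≈ 0.732, b = sin(fδ)/sin δ ≈ 0.732.
p = a·p₁ + b·p₂ ≈ (-0.390, 0.919, -0.058); φ = arcsin(p_z) ≈ -3.32°, λ = atan2(p_y, p_x) ≈ 112.99°.

≈ lat -3.3°, lon 113.0°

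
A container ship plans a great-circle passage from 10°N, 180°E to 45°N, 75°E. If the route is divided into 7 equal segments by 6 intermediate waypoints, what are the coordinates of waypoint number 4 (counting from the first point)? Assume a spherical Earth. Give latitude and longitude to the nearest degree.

From cos δ = sin φ₁ sin φ₂ + cos φ₁ cos φ₂ cos Δλ, the central angle is δ ≈ 1.628 rad (93.3°).
Interpolate at f = 4/7 with slerp weights a = sin((1−f)δ)/sin δ ≈ 0.644, b = sin(fδ)/sin δ ≈ 0.803.
p = a·p₁ + b·p₂ ≈ (-0.487, 0.549, 0.680); φ = arcsin(p_z) ≈ 42.82°, λ = atan2(p_y, p_x) ≈ 131.59°.

≈ 43°N, 132°E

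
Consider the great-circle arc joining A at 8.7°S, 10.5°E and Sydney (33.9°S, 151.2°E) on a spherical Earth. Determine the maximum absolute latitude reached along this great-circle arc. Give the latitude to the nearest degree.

≈ 52°S

The great circle lies in the plane with unit normal n̂ = (p₁ × p₂)/|p₁ × p₂|.
Here n̂_z ≈ +0.622; the vertex latitude is φ_max = arccos|n̂_z| ≈ 51.5°.
Check via Clairaut: cos φ_max = |cos φ₁| · sin C = cos(8.7°)·sin(141.0°) ≈ 0.622, again giving ≈ 51.5°.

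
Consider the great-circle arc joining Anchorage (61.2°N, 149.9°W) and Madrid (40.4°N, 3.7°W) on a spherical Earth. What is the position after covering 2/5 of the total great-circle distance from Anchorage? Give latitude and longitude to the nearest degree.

Convert each endpoint to a unit vector on the sphere (x = cos φ cos λ, y = cos φ sin λ, z = sin φ).
The central angle between the endpoints is δ = arccos(p₁·p₂) ≈ 1.305 rad (74.7°).
Interpolate at f = 2/5 with slerp weights a = sin((1−f)δ)/sin δ ≈ 0.731, b = sin(fδ)/sin δ ≈ 0.517.
p = a·p₁ + b·p₂ ≈ (0.088, -0.202, 0.975); φ = arcsin(p_z) ≈ 77.27°, λ = atan2(p_y, p_x) ≈ -66.47°.

≈ 77°N, 66°W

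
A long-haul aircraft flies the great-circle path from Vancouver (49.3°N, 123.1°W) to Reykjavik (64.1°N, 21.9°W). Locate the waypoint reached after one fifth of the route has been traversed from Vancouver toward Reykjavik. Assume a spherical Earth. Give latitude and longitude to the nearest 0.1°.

≈ 57.4°N, 112.6°W

Write both endpoints as unit vectors p₁, p₂ with components (cos φ cos λ, cos φ sin λ, sin φ).
The central angle between the endpoints is δ = arccos(p₁·p₂) ≈ 0.894 rad (51.2°).
Interpolate at f = 1/5 with slerp weights a = sin((1−f)δ)/sin δ ≈ 0.841, b = sin(fδ)/sin δ ≈ 0.228.
p = a·p₁ + b·p₂ ≈ (-0.207, -0.497, 0.843); φ = arcsin(p_z) ≈ 57.45°, λ = atan2(p_y, p_x) ≈ -112.64°.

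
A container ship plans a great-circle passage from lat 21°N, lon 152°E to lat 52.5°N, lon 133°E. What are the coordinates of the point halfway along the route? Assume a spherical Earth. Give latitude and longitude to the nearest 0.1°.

Write both endpoints as unit vectors p₁, p₂ with components (cos φ cos λ, cos φ sin λ, sin φ).
The central angle between the endpoints is δ = arccos(p₁·p₂) ≈ 0.606 rad (34.7°).
Interpolate at f = 1/2 with slerp weights a = sin((1−f)δ)/sin δ ≈ 0.524, b = sin(fδ)/sin δ ≈ 0.524.
p = a·p₁ + b·p₂ ≈ (-0.649, 0.463, 0.603); φ = arcsin(p_z) ≈ 37.11°, λ = atan2(p_y, p_x) ≈ 144.52°.

≈ lat 37.1°N, lon 144.5°E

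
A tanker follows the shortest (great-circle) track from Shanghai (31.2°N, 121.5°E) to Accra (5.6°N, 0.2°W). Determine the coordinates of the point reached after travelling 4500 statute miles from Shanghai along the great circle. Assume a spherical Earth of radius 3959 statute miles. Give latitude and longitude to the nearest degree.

≈ 31°N, 44°E

From cos δ = sin φ₁ sin φ₂ + cos φ₁ cos φ₂ cos Δλ, the central angle is δ ≈ 1.979 rad (113.4°). The total great-circle distance is δ·R ≈ 1.979 × 3959 ≈ 7834 mi, so the target fraction is f = 4500/7834 ≈ 0.574.
Interpolate at f ≈ 0.574 with slerp weights a = sin((1−f)δ)/sin δ ≈ 0.813, b = sin(fδ)/sin δ ≈ 0.988.
p = a·p₁ + b·p₂ ≈ (0.620, 0.589, 0.517); φ = arcsin(p_z) ≈ 31.16°, λ = atan2(p_y, p_x) ≈ 43.53°.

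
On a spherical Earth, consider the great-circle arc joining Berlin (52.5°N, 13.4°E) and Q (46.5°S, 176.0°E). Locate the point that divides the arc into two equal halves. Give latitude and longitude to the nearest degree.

≈ (18°N, 117°E)

The haversine formula gives a central angle δ ≈ 2.919 rad (167.3°) between the endpoints.
Interpolate at f = 1/2 with slerp weights a = sin((1−f)δ)/sin δ ≈ 4.503, b = sin(fδ)/sin δ ≈ 4.503.
p = a·p₁ + b·p₂ ≈ (-0.426, 0.852, 0.306); φ = arcsin(p_z) ≈ 17.83°, λ = atan2(p_y, p_x) ≈ 116.55°.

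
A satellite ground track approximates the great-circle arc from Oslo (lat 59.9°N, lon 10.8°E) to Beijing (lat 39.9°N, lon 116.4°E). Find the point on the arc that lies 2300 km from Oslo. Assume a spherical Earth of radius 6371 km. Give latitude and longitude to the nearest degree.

From cos δ = sin φ₁ sin φ₂ + cos φ₁ cos φ₂ cos Δλ, the central angle is δ ≈ 1.102 rad (63.2°). The total great-circle distance is δ·R ≈ 1.102 × 6371 ≈ 7023 km, so the target fraction is f = 2300/7023 ≈ 0.327.
Interpolate at f ≈ 0.327 with slerp weights a = sin((1−f)δ)/sin δ ≈ 0.757, b = sin(fδ)/sin δ ≈ 0.396.
p = a·p₁ + b·p₂ ≈ (0.238, 0.343, 0.909); φ = arcsin(p_z) ≈ 65.32°, λ = atan2(p_y, p_x) ≈ 55.28°.

≈ lat 65°N, lon 55°E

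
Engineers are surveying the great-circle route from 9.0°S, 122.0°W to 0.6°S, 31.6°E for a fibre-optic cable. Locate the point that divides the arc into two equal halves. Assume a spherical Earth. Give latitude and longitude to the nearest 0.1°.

≈ 20.2°S, 43.7°W

Write both endpoints as unit vectors p₁, p₂ with components (cos φ cos λ, cos φ sin λ, sin φ).
The central angle between the endpoints is δ = arccos(p₁·p₂) ≈ 2.653 rad (152.0°).
Interpolate at f = 1/2 with slerp weights a = sin((1−f)δ)/sin δ ≈ 2.067, b = sin(fδ)/sin δ ≈ 2.067.
p = a·p₁ + b·p₂ ≈ (0.679, -0.648, -0.345); φ = arcsin(p_z) ≈ -20.18°, λ = atan2(p_y, p_x) ≈ -43.69°.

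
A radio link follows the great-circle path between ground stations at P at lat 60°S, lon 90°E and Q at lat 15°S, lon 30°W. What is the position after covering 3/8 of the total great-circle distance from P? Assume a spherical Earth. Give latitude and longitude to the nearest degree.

Convert each endpoint to a unit vector on the sphere (x = cos φ cos λ, y = cos φ sin λ, z = sin φ).
The central angle between the endpoints is δ = arccos(p₁·p₂) ≈ 1.588 rad (91.0°).
Interpolate at f = 3/8 with slerp weights a = sin((1−f)δ)/sin δ ≈ 0.838, b = sin(fδ)/sin δ ≈ 0.561.
p = a·p₁ + b·p₂ ≈ (0.469, 0.148, -0.871); φ = arcsin(p_z) ≈ -60.52°, λ = atan2(p_y, p_x) ≈ 17.48°.

≈ lat 61°S, lon 17°E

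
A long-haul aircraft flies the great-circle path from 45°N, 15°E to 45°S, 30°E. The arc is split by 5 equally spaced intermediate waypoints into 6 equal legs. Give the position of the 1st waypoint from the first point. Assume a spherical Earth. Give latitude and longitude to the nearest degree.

≈ 30°N, 18°E

Convert each endpoint to a unit vector on the sphere (x = cos φ cos λ, y = cos φ sin λ, z = sin φ).
The central angle between the endpoints is δ = arccos(p₁·p₂) ≈ 1.588 rad (91.0°).
Interpolate at f = 1/6 with slerp weights a = sin((1−f)δ)/sin δ ≈ 0.970, b = sin(fδ)/sin δ ≈ 0.262.
p = a·p₁ + b·p₂ ≈ (0.822, 0.270, 0.501); φ = arcsin(p_z) ≈ 30.04°, λ = atan2(p_y, p_x) ≈ 18.17°.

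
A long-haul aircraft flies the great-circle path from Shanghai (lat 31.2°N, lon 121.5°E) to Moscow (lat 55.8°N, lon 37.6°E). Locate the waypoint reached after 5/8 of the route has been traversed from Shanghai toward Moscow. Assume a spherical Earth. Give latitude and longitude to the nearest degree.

Write both endpoints as unit vectors p₁, p₂ with components (cos φ cos λ, cos φ sin λ, sin φ).
The central angle between the endpoints is δ = arccos(p₁·p₂) ≈ 1.071 rad (61.3°).
Interpolate at f = 5/8 with slerp weights a = sin((1−f)δ)/sin δ ≈ 0.445, b = sin(fδ)/sin δ ≈ 0.707.
p = a·p₁ + b·p₂ ≈ (0.116, 0.567, 0.815); φ = arcsin(p_z) ≈ 54.62°, λ = atan2(p_y, p_x) ≈ 78.46°.

≈ lat 55°N, lon 78°E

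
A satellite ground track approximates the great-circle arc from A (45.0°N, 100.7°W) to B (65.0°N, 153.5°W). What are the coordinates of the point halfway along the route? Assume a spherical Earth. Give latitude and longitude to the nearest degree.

Write both endpoints as unit vectors p₁, p₂ with components (cos φ cos λ, cos φ sin λ, sin φ).
The central angle between the endpoints is δ = arccos(p₁·p₂) ≈ 0.607 rad (34.8°).
Interpolate at f = 1/2 with slerp weights a = sin((1−f)δ)/sin δ ≈ 0.524, b = sin(fδ)/sin δ ≈ 0.524.
p = a·p₁ + b·p₂ ≈ (-0.267, -0.463, 0.845); φ = arcsin(p_z) ≈ 57.70°, λ = atan2(p_y, p_x) ≈ -119.97°.

≈ (58°N, 120°W)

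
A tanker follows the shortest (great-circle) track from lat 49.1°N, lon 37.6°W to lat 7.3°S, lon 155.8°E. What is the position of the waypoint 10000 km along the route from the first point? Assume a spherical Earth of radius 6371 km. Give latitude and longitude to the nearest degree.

≈ lat 38°N, lon 168°E

Write both endpoints as unit vectors p₁, p₂ with components (cos φ cos λ, cos φ sin λ, sin φ).
The central angle between the endpoints is δ = arccos(p₁·p₂) ≈ 2.386 rad (136.7°). The total great-circle distance is δ·R ≈ 2.386 × 6371 ≈ 15201 km, so the target fraction is f = 10000/15201 ≈ 0.658.
Interpolate at f ≈ 0.658 with slerp weights a = sin((1−f)δ)/sin δ ≈ 1.062, b = sin(fδ)/sin δ ≈ 1.458.
p = a·p₁ + b·p₂ ≈ (-0.768, 0.168, 0.618); φ = arcsin(p_z) ≈ 38.15°, λ = atan2(p_y, p_x) ≈ 167.63°.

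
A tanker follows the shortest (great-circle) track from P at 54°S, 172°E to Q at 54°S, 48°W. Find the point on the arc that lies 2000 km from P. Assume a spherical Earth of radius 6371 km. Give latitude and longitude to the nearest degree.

≈ 69°S, 167°W

From cos δ = sin φ₁ sin φ₂ + cos φ₁ cos φ₂ cos Δλ, the central angle is δ ≈ 1.170 rad (67.1°). The total great-circle distance is δ·R ≈ 1.170 × 6371 ≈ 7456 km, so the target fraction is f = 2000/7456 ≈ 0.268.
Interpolate at f ≈ 0.268 with slerp weights a = sin((1−f)δ)/sin δ ≈ 0.820, b = sin(fδ)/sin δ ≈ 0.335.
p = a·p₁ + b·p₂ ≈ (-0.346, -0.079, -0.935); φ = arcsin(p_z) ≈ -69.23°, λ = atan2(p_y, p_x) ≈ -167.07°.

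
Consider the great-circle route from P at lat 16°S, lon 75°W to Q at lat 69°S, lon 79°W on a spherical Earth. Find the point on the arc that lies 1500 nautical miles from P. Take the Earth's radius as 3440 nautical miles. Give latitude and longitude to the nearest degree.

≈ lat 41°S, lon 76°W

Write both endpoints as unit vectors p₁, p₂ with components (cos φ cos λ, cos φ sin λ, sin φ).
The central angle between the endpoints is δ = arccos(p₁·p₂) ≈ 0.926 rad (53.1°). The total great-circle distance is δ·R ≈ 0.926 × 3440 ≈ 3186 nmi, so the target fraction is f = 1500/3186 ≈ 0.471.
Interpolate at f ≈ 0.471 with slerp weights a = sin((1−f)δ)/sin δ ≈ 0.589, b = sin(fδ)/sin δ ≈ 0.528.
p = a·p₁ + b·p₂ ≈ (0.183, -0.733, -0.656); φ = arcsin(p_z) ≈ -40.97°, λ = atan2(p_y, p_x) ≈ -76.00°.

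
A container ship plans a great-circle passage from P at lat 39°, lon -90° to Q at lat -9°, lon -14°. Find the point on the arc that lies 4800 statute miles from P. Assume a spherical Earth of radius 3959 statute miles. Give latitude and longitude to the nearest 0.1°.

≈ lat 1.3°, lon -25.7°

Write both endpoints as unit vectors p₁, p₂ with components (cos φ cos λ, cos φ sin λ, sin φ).
The central angle between the endpoints is δ = arccos(p₁·p₂) ≈ 1.483 rad (85.0°). The total great-circle distance is δ·R ≈ 1.483 × 3959 ≈ 5873 mi, so the target fraction is f = 4800/5873 ≈ 0.817.
Interpolate at f ≈ 0.817 with slerp weights a = sin((1−f)δ)/sin δ ≈ 0.269, b = sin(fδ)/sin δ ≈ 0.940.
p = a·p₁ + b·p₂ ≈ (0.901, -0.433, 0.022); φ = arcsin(p_z) ≈ 1.26°, λ = atan2(p_y, p_x) ≈ -25.69°.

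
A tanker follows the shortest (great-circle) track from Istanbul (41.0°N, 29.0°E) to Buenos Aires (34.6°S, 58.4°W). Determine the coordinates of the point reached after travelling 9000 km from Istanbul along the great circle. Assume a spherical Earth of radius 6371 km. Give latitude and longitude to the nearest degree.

≈ 15°S, 34°W

The haversine formula gives a central angle δ ≈ 1.922 rad (110.1°) between the endpoints. The total great-circle distance is δ·R ≈ 1.922 × 6371 ≈ 12247 km, so the target fraction is f = 9000/12247 ≈ 0.735.
Interpolate at f ≈ 0.735 with slerp weights a = sin((1−f)δ)/sin δ ≈ 0.520, b = sin(fδ)/sin δ ≈ 1.052.
p = a·p₁ + b·p₂ ≈ (0.797, -0.547, -0.256); φ = arcsin(p_z) ≈ -14.85°, λ = atan2(p_y, p_x) ≈ -34.49°.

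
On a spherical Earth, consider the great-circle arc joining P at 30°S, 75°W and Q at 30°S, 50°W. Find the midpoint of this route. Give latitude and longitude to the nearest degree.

≈ 31°S, 62°W

Write both endpoints as unit vectors p₁, p₂ with components (cos φ cos λ, cos φ sin λ, sin φ).
The central angle between the endpoints is δ = arccos(p₁·p₂) ≈ 0.377 rad (21.6°).
Interpolate at f = 1/2 with slerp weights a = sin((1−f)δ)/sin δ ≈ 0.509, b = sin(fδ)/sin δ ≈ 0.509.
p = a·p₁ + b·p₂ ≈ (0.397, -0.763, -0.509); φ = arcsin(p_z) ≈ -30.60°, λ = atan2(p_y, p_x) ≈ -62.50°.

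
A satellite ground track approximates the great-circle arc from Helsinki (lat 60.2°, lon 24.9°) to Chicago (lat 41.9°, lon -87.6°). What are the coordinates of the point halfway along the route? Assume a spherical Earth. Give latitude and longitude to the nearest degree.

≈ lat 65°, lon -48°

Write both endpoints as unit vectors p₁, p₂ with components (cos φ cos λ, cos φ sin λ, sin φ).
The central angle between the endpoints is δ = arccos(p₁·p₂) ≈ 1.117 rad (64.0°).
Interpolate at f = 1/2 with slerp weights a = sin((1−f)δ)/sin δ ≈ 0.590, b = sin(fδ)/sin δ ≈ 0.590.
p = a·p₁ + b·p₂ ≈ (0.284, -0.315, 0.905); φ = arcsin(p_z) ≈ 64.89°, λ = atan2(p_y, p_x) ≈ -47.96°.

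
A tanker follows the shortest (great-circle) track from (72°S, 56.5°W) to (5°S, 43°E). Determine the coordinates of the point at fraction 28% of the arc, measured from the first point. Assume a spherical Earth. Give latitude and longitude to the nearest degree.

Convert each endpoint to a unit vector on the sphere (x = cos φ cos λ, y = cos φ sin λ, z = sin φ).
The central angle between the endpoints is δ = arccos(p₁·p₂) ≈ 1.539 rad (88.2°).
Interpolate at f = 0.28 with slerp weights a = sin((1−f)δ)/sin δ ≈ 0.895, b = sin(fδ)/sin δ ≈ 0.418.
p = a·p₁ + b·p₂ ≈ (0.457, 0.053, -0.888); φ = arcsin(p_z) ≈ -62.60°, λ = atan2(p_y, p_x) ≈ 6.64°.

≈ (63°S, 7°E)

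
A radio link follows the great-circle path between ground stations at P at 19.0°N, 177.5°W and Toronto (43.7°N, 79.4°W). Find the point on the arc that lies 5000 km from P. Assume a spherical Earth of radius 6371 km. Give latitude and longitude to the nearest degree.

Convert each endpoint to a unit vector on the sphere (x = cos φ cos λ, y = cos φ sin λ, z = sin φ).
The central angle between the endpoints is δ = arccos(p₁·p₂) ≈ 1.442 rad (82.6°). The total great-circle distance is δ·R ≈ 1.442 × 6371 ≈ 9186 km, so the target fraction is f = 5000/9186 ≈ 0.544.
Interpolate at f ≈ 0.544 with slerp weights a = sin((1−f)δ)/sin δ ≈ 0.616, b = sin(fδ)/sin δ ≈ 0.713.
p = a·p₁ + b·p₂ ≈ (-0.487, -0.532, 0.693); φ = arcsin(p_z) ≈ 43.86°, λ = atan2(p_y, p_x) ≈ -132.48°.

≈ 44°N, 132°W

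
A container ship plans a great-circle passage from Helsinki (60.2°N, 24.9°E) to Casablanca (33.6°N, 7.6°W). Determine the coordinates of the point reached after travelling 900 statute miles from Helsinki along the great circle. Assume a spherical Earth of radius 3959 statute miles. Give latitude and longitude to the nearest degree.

≈ (51°N, 8°E)

Write both endpoints as unit vectors p₁, p₂ with components (cos φ cos λ, cos φ sin λ, sin φ).
The central angle between the endpoints is δ = arccos(p₁·p₂) ≈ 0.593 rad (34.0°). The total great-circle distance is δ·R ≈ 0.593 × 3959 ≈ 2347 mi, so the target fraction is f = 900/2347 ≈ 0.383.
Interpolate at f ≈ 0.383 with slerp weights a = sin((1−f)δ)/sin δ ≈ 0.640, b = sin(fδ)/sin δ ≈ 0.403.
p = a·p₁ + b·p₂ ≈ (0.621, 0.089, 0.778); φ = arcsin(p_z) ≈ 51.11°, λ = atan2(p_y, p_x) ≈ 8.19°.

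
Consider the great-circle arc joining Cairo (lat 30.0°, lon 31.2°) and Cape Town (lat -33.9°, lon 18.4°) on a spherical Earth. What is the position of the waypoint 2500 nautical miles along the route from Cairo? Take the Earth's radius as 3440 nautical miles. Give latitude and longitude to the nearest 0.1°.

≈ lat -10.9°, lon 23.3°

Convert each endpoint to a unit vector on the sphere (x = cos φ cos λ, y = cos φ sin λ, z = sin φ).
The central angle between the endpoints is δ = arccos(p₁·p₂) ≈ 1.135 rad (65.0°). The total great-circle distance is δ·R ≈ 1.135 × 3440 ≈ 3905 nmi, so the target fraction is f = 2500/3905 ≈ 0.640.
Interpolate at f ≈ 0.640 with slerp weights a = sin((1−f)δ)/sin δ ≈ 0.438, b = sin(fδ)/sin δ ≈ 0.733.
p = a·p₁ + b·p₂ ≈ (0.902, 0.389, -0.190); φ = arcsin(p_z) ≈ -10.94°, λ = atan2(p_y, p_x) ≈ 23.31°.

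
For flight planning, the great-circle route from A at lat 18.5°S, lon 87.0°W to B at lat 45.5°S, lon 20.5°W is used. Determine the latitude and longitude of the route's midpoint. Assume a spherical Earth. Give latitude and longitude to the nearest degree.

Convert each endpoint to a unit vector on the sphere (x = cos φ cos λ, y = cos φ sin λ, z = sin φ).
The central angle between the endpoints is δ = arccos(p₁·p₂) ≈ 1.057 rad (60.6°).
Interpolate at f = 1/2 with slerp weights a = sin((1−f)δ)/sin δ ≈ 0.579, b = sin(fδ)/sin δ ≈ 0.579.
p = a·p₁ + b·p₂ ≈ (0.409, -0.690, -0.597); φ = arcsin(p_z) ≈ -36.63°, λ = atan2(p_y, p_x) ≈ -59.37°.

≈ lat 37°S, lon 59°W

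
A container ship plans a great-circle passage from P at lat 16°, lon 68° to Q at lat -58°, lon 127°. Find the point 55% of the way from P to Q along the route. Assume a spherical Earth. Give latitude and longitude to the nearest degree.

≈ lat -27°, lon 91°

Write both endpoints as unit vectors p₁, p₂ with components (cos φ cos λ, cos φ sin λ, sin φ).
The central angle between the endpoints is δ = arccos(p₁·p₂) ≈ 1.542 rad (88.4°).
Interpolate at f = 0.55 with slerp weights a = sin((1−f)δ)/sin δ ≈ 0.640, b = sin(fδ)/sin δ ≈ 0.750.
p = a·p₁ + b·p₂ ≈ (-0.009, 0.888, -0.460); φ = arcsin(p_z) ≈ -27.39°, λ = atan2(p_y, p_x) ≈ 90.57°.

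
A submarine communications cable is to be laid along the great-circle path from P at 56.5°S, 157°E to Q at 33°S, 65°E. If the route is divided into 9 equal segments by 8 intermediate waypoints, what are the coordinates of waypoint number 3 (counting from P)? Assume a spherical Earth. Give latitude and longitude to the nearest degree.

Write both endpoints as unit vectors p₁, p₂ with components (cos φ cos λ, cos φ sin λ, sin φ).
The central angle between the endpoints is δ = arccos(p₁·p₂) ≈ 1.117 rad (64.0°).
Interpolate at f = 3/9 with slerp weights a = sin((1−f)δ)/sin δ ≈ 0.754, b = sin(fδ)/sin δ ≈ 0.405.
p = a·p₁ + b·p₂ ≈ (-0.240, 0.470, -0.849); φ = arcsin(p_z) ≈ -58.14°, λ = atan2(p_y, p_x) ≈ 117.00°.

≈ 58°S, 117°E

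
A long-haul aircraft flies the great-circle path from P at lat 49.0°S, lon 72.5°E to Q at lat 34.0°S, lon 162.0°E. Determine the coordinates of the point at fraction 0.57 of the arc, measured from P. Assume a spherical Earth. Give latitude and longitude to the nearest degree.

≈ lat 50°S, lon 131°E

Convert each endpoint to a unit vector on the sphere (x = cos φ cos λ, y = cos φ sin λ, z = sin φ).
The central angle between the endpoints is δ = arccos(p₁·p₂) ≈ 1.130 rad (64.7°).
Interpolate at f = 0.57 with slerp weights a = sin((1−f)δ)/sin δ ≈ 0.516, b = sin(fδ)/sin δ ≈ 0.664.
p = a·p₁ + b·p₂ ≈ (-0.422, 0.493, -0.761); φ = arcsin(p_z) ≈ -49.55°, λ = atan2(p_y, p_x) ≈ 130.53°.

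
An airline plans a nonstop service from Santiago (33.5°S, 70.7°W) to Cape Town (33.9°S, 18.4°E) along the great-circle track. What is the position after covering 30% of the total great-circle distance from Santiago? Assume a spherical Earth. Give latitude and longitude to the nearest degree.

The haversine formula gives a central angle δ ≈ 1.246 rad (71.4°) between the endpoints.
Interpolate at f = 0.30 with slerp weights a = sin((1−f)δ)/sin δ ≈ 0.808, b = sin(fδ)/sin δ ≈ 0.385.
p = a·p₁ + b·p₂ ≈ (0.526, -0.535, -0.661); φ = arcsin(p_z) ≈ -41.37°, λ = atan2(p_y, p_x) ≈ -45.47°.

≈ (41°S, 45°W)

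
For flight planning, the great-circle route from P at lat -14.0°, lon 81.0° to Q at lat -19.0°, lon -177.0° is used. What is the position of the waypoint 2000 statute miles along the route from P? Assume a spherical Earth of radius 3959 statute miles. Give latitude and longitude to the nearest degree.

≈ lat -23°, lon 110°

Write both endpoints as unit vectors p₁, p₂ with components (cos φ cos λ, cos φ sin λ, sin φ).
The central angle between the endpoints is δ = arccos(p₁·p₂) ≈ 1.683 rad (96.4°). The total great-circle distance is δ·R ≈ 1.683 × 3959 ≈ 6663 mi, so the target fraction is f = 2000/6663 ≈ 0.300.
Interpolate at f ≈ 0.300 with slerp weights a = sin((1−f)δ)/sin δ ≈ 0.930, b = sin(fδ)/sin δ ≈ 0.487.
p = a·p₁ + b·p₂ ≈ (-0.319, 0.867, -0.383); φ = arcsin(p_z) ≈ -22.55°, λ = atan2(p_y, p_x) ≈ 110.19°.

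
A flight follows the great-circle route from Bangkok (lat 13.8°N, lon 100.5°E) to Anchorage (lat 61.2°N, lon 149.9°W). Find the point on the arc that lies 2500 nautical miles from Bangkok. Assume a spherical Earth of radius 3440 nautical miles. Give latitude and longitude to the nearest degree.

From cos δ = sin φ₁ sin φ₂ + cos φ₁ cos φ₂ cos Δλ, the central angle is δ ≈ 1.519 rad (87.0°). The total great-circle distance is δ·R ≈ 1.519 × 3440 ≈ 5224 nmi, so the target fraction is f = 2500/5224 ≈ 0.479.
Interpolate at f ≈ 0.479 with slerp weights a = sin((1−f)δ)/sin δ ≈ 0.713, b = sin(fδ)/sin δ ≈ 0.665.
p = a·p₁ + b·p₂ ≈ (-0.403, 0.520, 0.753); φ = arcsin(p_z) ≈ 48.85°, λ = atan2(p_y, p_x) ≈ 127.82°.

≈ lat 49°N, lon 128°E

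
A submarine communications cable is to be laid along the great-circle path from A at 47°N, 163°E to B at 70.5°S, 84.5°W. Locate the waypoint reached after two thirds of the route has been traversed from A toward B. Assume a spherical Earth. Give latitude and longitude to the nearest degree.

≈ 40°S, 157°W

Write both endpoints as unit vectors p₁, p₂ with components (cos φ cos λ, cos φ sin λ, sin φ).
The central angle between the endpoints is δ = arccos(p₁·p₂) ≈ 2.460 rad (140.9°).
Interpolate at f = 2/3 with slerp weights a = sin((1−f)δ)/sin δ ≈ 1.160, b = sin(fδ)/sin δ ≈ 1.583.
p = a·p₁ + b·p₂ ≈ (-0.706, -0.295, -0.644); φ = arcsin(p_z) ≈ -40.08°, λ = atan2(p_y, p_x) ≈ -157.35°.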